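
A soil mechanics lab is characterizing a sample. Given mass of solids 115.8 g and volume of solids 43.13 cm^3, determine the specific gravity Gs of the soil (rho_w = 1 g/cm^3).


Using Gs = m_s / (V_s * rho_w)
Since rho_w = 1 g/cm^3:
Gs = 115.8 / 43.13
Gs = 2.685


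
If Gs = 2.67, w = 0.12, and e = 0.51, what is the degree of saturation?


Using S = Gs * w / e
S = 2.67 * 0.12 / 0.51
S = 0.6282


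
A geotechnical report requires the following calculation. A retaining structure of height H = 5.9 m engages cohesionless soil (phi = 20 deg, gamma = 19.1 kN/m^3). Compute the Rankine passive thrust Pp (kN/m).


Compute passive earth pressure coefficient:
Kp = tan^2(45 + phi/2) = tan^2(55.0) = 2.039607
Compute passive force:
Pp = 0.5 * Kp * gamma * H^2
Pp = 0.5 * 2.039607 * 19.1 * 5.9^2
Pp = 678.04 kN/m


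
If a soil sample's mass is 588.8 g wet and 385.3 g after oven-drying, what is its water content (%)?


Using w = (m_wet - m_dry) / m_dry * 100
m_wet - m_dry = 588.8 - 385.3 = 203.5 g
w = 203.5 / 385.3 * 100
w = 52.82 %


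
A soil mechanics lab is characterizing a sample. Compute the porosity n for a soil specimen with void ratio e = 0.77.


Using the relation n = e / (1 + e)
n = 0.77 / (1 + 0.77)
n = 0.77 / 1.77
n = 0.435


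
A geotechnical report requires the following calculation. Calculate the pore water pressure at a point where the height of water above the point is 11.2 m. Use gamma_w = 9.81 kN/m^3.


Result: 109.87 kPa

Derivation:
Using u = gamma_w * h_w
u = 9.81 * 11.2
u = 109.87 kPa


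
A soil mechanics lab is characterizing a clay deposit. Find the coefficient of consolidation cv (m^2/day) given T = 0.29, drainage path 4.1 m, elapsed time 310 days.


Using cv = T * H_dr^2 / t
H_dr^2 = 4.1^2 = 16.81
cv = 0.29 * 16.81 / 310
cv = 0.01573 m^2/day


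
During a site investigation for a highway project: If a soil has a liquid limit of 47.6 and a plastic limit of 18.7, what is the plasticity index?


Result: 28.9

Derivation:
Using PI = LL - PL
PI = 47.6 - 18.7
PI = 28.9


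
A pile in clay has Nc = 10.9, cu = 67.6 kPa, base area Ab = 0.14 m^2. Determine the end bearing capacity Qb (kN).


Using Qb = Nc * cu * Ab
Qb = 10.9 * 67.6 * 0.14
Qb = 103.16 kN


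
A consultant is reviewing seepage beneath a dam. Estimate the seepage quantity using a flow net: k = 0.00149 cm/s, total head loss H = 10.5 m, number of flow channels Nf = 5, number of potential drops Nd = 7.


Result: 0.0001118 m^3/s per m

Derivation:
Convert k to m/s for unit consistency with H:
k = 0.00149 cm/s = 0.00149 / 100 m/s = 1.49e-05 m/s
Using q = k * H * Nf / Nd
Nf / Nd = 5 / 7 = 0.7143
q = 1.49e-05 * 10.5 * 0.7143
q = 0.0001118 m^3/s per m


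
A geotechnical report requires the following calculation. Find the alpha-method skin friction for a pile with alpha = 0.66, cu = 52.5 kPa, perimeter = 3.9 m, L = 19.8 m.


Using Qs = alpha * cu * perimeter * L
Qs = 0.66 * 52.5 * 3.9 * 19.8
Qs = 2675.67 kN


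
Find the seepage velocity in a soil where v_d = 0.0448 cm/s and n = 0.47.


Result: 0.09532 cm/s

Derivation:
Using v_s = v_d / n
v_s = 0.0448 / 0.47
v_s = 0.09532 cm/s


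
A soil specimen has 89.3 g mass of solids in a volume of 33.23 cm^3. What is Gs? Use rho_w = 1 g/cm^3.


Using Gs = m_s / (V_s * rho_w)
Since rho_w = 1 g/cm^3:
Gs = 89.3 / 33.23
Gs = 2.687


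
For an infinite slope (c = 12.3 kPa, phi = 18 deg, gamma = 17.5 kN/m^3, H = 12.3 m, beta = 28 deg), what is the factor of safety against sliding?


Using Fs = c / (gamma*H*sin(beta)*cos(beta)) + tan(phi)/tan(beta)
Cohesion contribution = 12.3 / (17.5*12.3*sin(28)*cos(28))
Cohesion contribution = 0.137853
Friction contribution = tan(18)/tan(28) = 0.611085
Fs = 0.137853 + 0.611085
Fs = 0.749


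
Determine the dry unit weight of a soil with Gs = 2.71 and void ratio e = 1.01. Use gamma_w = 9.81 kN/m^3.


Result: 13.226 kN/m^3

Derivation:
Using gamma_d = Gs * gamma_w / (1 + e)
gamma_d = 2.71 * 9.81 / (1 + 1.01)
gamma_d = 2.71 * 9.81 / 2.01
gamma_d = 13.226 kN/m^3


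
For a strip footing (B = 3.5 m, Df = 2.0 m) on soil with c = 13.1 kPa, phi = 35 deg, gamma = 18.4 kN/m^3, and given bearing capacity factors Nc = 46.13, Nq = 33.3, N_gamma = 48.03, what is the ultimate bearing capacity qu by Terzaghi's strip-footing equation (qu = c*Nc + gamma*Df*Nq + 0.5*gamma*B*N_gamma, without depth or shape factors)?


Result: 3376.31 kPa

Derivation:
Compute qu = c*Nc + gamma*Df*Nq + 0.5*gamma*B*N_gamma
Term 1: 13.1 * 46.13 = 604.303
Term 2: 18.4 * 2.0 * 33.3 = 1225.44
Term 3: 0.5 * 18.4 * 3.5 * 48.03 = 1546.566
qu = 604.303 + 1225.44 + 1546.566
qu = 3376.31 kPa


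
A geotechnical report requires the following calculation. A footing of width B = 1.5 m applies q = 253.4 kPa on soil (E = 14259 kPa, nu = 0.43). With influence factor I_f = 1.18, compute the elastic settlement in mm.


Using Se = q * B * (1 - nu^2) * I_f / E
1 - nu^2 = 1 - 0.43^2 = 0.8151
Se = 253.4 * 1.5 * 0.8151 * 1.18 / 14259
Se = 0.025639 m
Convert to mm: Se = 0.025639 * 1000 = 25.639 mm


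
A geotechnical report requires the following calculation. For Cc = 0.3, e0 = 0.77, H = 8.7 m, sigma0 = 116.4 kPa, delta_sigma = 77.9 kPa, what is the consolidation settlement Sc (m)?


Result: 0.3281 m

Derivation:
Using Sc = Cc * H / (1 + e0) * log10((sigma0 + delta_sigma) / sigma0)
Stress ratio = (116.4 + 77.9) / 116.4 = 1.66924
log10(1.66924) = 0.22252
Cc * H / (1 + e0) = 0.3 * 8.7 / (1 + 0.77) = 1.47458
Sc = 1.47458 * 0.22252
Sc = 0.3281 m


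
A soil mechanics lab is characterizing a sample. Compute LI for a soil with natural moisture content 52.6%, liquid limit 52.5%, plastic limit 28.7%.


Result: 1.004

Derivation:
First compute the plasticity index:
PI = LL - PL = 52.5 - 28.7 = 23.8
Then compute the liquidity index:
LI = (w - PL) / PI
LI = (52.6 - 28.7) / 23.8
LI = 1.004


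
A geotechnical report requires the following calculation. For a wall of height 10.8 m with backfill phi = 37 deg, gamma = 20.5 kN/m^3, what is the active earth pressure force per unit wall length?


Compute active earth pressure coefficient:
Ka = tan^2(45 - phi/2) = tan^2(26.5) = 0.248584
Compute active force:
Pa = 0.5 * Ka * gamma * H^2
Pa = 0.5 * 0.248584 * 20.5 * 10.8^2
Pa = 297.2 kN/m


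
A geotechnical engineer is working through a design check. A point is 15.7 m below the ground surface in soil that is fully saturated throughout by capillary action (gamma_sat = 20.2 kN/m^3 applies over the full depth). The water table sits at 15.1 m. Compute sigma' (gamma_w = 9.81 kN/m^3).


Total stress = gamma_sat * depth
sigma = 20.2 * 15.7 = 317.14 kPa
Pore water pressure u = gamma_w * (depth - d_wt)
u = 9.81 * (15.7 - 15.1) = 5.886 kPa
Effective stress = sigma - u
sigma' = 317.14 - 5.886 = 311.25 kPa


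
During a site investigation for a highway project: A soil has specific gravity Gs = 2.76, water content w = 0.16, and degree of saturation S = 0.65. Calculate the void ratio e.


Using the relation e = Gs * w / S
e = 2.76 * 0.16 / 0.65
e = 0.6794


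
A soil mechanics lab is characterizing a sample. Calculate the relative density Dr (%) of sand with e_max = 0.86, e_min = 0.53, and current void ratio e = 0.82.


Result: 12.12 %

Derivation:
Using Dr = (e_max - e) / (e_max - e_min) * 100
e_max - e = 0.86 - 0.82 = 0.04
e_max - e_min = 0.86 - 0.53 = 0.33
Dr = 0.04 / 0.33 * 100
Dr = 12.12 %


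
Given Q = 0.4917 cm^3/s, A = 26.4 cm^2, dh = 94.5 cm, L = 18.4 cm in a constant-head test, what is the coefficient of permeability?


Compute hydraulic gradient:
i = dh / L = 94.5 / 18.4 = 5.13587
Then apply Darcy's law:
k = Q / (A * i)
k = 0.4917 / (26.4 * 5.13587)
k = 0.4917 / 135.587
k = 0.003626 cm/s


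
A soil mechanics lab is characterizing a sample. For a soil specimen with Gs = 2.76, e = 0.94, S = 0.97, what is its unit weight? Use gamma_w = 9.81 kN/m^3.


Result: 18.567 kN/m^3

Derivation:
Using gamma = gamma_w * (Gs + S*e) / (1 + e)
Numerator: Gs + S*e = 2.76 + 0.97*0.94 = 3.6718
Denominator: 1 + e = 1 + 0.94 = 1.94
gamma = 9.81 * 3.6718 / 1.94
gamma = 18.567 kN/m^3


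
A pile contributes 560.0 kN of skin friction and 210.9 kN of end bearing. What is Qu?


Using Qu = Qf + Qb
Qu = 560.0 + 210.9
Qu = 770.9 kN


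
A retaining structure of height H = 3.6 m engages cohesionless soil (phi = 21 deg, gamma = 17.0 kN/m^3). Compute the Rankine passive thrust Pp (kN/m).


Compute passive earth pressure coefficient:
Kp = tan^2(45 + phi/2) = tan^2(55.5) = 2.117051
Compute passive force:
Pp = 0.5 * Kp * gamma * H^2
Pp = 0.5 * 2.117051 * 17.0 * 3.6^2
Pp = 233.21 kN/m


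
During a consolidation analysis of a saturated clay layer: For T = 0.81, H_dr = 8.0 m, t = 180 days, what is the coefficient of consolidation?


Using cv = T * H_dr^2 / t
H_dr^2 = 8.0^2 = 64.0
cv = 0.81 * 64.0 / 180
cv = 0.288 m^2/day


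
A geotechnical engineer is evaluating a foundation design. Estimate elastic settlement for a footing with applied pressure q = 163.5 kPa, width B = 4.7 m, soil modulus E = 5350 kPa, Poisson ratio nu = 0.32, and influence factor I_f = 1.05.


Using Se = q * B * (1 - nu^2) * I_f / E
1 - nu^2 = 1 - 0.32^2 = 0.8976
Se = 163.5 * 4.7 * 0.8976 * 1.05 / 5350
Se = 0.135374 m
Convert to mm: Se = 0.135374 * 1000 = 135.374 mm


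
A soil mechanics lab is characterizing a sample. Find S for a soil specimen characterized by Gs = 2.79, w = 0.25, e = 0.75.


Result: 0.93

Derivation:
Using S = Gs * w / e
S = 2.79 * 0.25 / 0.75
S = 0.93


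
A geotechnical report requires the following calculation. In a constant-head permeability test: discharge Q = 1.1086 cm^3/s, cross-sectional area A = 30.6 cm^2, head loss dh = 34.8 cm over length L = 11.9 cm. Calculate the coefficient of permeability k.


Result: 0.012389 cm/s

Derivation:
Compute hydraulic gradient:
i = dh / L = 34.8 / 11.9 = 2.92437
Then apply Darcy's law:
k = Q / (A * i)
k = 1.1086 / (30.6 * 2.92437)
k = 1.1086 / 89.4857
k = 0.012389 cm/s


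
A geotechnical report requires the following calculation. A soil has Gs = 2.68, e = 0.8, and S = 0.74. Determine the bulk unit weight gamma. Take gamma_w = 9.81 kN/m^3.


Using gamma = gamma_w * (Gs + S*e) / (1 + e)
Numerator: Gs + S*e = 2.68 + 0.74*0.8 = 3.272
Denominator: 1 + e = 1 + 0.8 = 1.8
gamma = 9.81 * 3.272 / 1.8
gamma = 17.832 kN/m^3


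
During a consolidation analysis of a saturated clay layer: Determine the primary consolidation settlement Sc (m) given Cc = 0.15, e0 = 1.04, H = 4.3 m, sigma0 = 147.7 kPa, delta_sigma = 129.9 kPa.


Using Sc = Cc * H / (1 + e0) * log10((sigma0 + delta_sigma) / sigma0)
Stress ratio = (147.7 + 129.9) / 147.7 = 1.87949
log10(1.87949) = 0.274039
Cc * H / (1 + e0) = 0.15 * 4.3 / (1 + 1.04) = 0.316176
Sc = 0.316176 * 0.274039
Sc = 0.0866 m


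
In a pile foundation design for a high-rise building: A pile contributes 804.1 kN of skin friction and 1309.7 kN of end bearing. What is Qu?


Result: 2113.8 kN

Derivation:
Using Qu = Qf + Qb
Qu = 804.1 + 1309.7
Qu = 2113.8 kN


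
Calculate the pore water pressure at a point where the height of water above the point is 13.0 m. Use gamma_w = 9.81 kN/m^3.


Using u = gamma_w * h_w
u = 9.81 * 13.0
u = 127.53 kPa


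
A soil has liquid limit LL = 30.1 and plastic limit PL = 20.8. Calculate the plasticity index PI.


Result: 9.3

Derivation:
Using PI = LL - PL
PI = 30.1 - 20.8
PI = 9.3


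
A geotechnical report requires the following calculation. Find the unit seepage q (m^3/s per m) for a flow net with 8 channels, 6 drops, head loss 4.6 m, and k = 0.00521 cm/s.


Convert k to m/s for unit consistency with H:
k = 0.00521 cm/s = 0.00521 / 100 m/s = 5.21e-05 m/s
Using q = k * H * Nf / Nd
Nf / Nd = 8 / 6 = 1.3333
q = 5.21e-05 * 4.6 * 1.3333
q = 0.0003195 m^3/s per m


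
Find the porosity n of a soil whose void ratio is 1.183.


Using the relation n = e / (1 + e)
n = 1.183 / (1 + 1.183)
n = 1.183 / 2.183
n = 0.5419


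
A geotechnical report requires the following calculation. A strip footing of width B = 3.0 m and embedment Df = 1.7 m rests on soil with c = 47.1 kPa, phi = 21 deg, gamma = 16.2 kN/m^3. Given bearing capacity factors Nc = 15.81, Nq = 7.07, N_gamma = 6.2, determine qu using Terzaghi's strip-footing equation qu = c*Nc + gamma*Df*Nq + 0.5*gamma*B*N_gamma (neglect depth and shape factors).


Compute qu = c*Nc + gamma*Df*Nq + 0.5*gamma*B*N_gamma
Term 1: 47.1 * 15.81 = 744.651
Term 2: 16.2 * 1.7 * 7.07 = 194.7078
Term 3: 0.5 * 16.2 * 3.0 * 6.2 = 150.66
qu = 744.651 + 194.7078 + 150.66
qu = 1090.02 kPa


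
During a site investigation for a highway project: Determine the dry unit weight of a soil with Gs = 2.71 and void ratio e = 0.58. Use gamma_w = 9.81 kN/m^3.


Result: 16.826 kN/m^3

Derivation:
Using gamma_d = Gs * gamma_w / (1 + e)
gamma_d = 2.71 * 9.81 / (1 + 0.58)
gamma_d = 2.71 * 9.81 / 1.58
gamma_d = 16.826 kN/m^3


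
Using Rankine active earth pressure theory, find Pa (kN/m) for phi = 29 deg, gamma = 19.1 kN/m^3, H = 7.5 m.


Compute active earth pressure coefficient:
Ka = tan^2(45 - phi/2) = tan^2(30.5) = 0.346974
Compute active force:
Pa = 0.5 * Ka * gamma * H^2
Pa = 0.5 * 0.346974 * 19.1 * 7.5^2
Pa = 186.39 kN/m


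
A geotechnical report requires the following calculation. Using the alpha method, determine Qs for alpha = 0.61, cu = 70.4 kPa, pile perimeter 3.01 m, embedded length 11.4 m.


Result: 1473.58 kN

Derivation:
Using Qs = alpha * cu * perimeter * L
Qs = 0.61 * 70.4 * 3.01 * 11.4
Qs = 1473.58 kN


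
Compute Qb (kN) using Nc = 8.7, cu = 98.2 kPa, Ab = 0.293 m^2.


Using Qb = Nc * cu * Ab
Qb = 8.7 * 98.2 * 0.293
Qb = 250.32 kN


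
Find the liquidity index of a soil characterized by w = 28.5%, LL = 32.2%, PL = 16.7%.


First compute the plasticity index:
PI = LL - PL = 32.2 - 16.7 = 15.5
Then compute the liquidity index:
LI = (w - PL) / PI
LI = (28.5 - 16.7) / 15.5
LI = 0.761


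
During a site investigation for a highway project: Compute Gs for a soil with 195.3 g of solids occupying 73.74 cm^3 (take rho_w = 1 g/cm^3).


Using Gs = m_s / (V_s * rho_w)
Since rho_w = 1 g/cm^3:
Gs = 195.3 / 73.74
Gs = 2.648


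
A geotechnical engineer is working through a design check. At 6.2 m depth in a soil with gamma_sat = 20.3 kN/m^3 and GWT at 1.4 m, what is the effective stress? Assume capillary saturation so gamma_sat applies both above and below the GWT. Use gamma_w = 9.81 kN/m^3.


Total stress = gamma_sat * depth
sigma = 20.3 * 6.2 = 125.86 kPa
Pore water pressure u = gamma_w * (depth - d_wt)
u = 9.81 * (6.2 - 1.4) = 47.088 kPa
Effective stress = sigma - u
sigma' = 125.86 - 47.088 = 78.77 kPa


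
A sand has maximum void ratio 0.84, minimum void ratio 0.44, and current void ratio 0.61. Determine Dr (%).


Using Dr = (e_max - e) / (e_max - e_min) * 100
e_max - e = 0.84 - 0.61 = 0.23
e_max - e_min = 0.84 - 0.44 = 0.4
Dr = 0.23 / 0.4 * 100
Dr = 57.5 %


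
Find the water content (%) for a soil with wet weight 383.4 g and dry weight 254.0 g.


Using w = (m_wet - m_dry) / m_dry * 100
m_wet - m_dry = 383.4 - 254.0 = 129.4 g
w = 129.4 / 254.0 * 100
w = 50.94 %


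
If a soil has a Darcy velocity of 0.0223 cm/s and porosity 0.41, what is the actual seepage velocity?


Result: 0.05439 cm/s

Derivation:
Using v_s = v_d / n
v_s = 0.0223 / 0.41
v_s = 0.05439 cm/s


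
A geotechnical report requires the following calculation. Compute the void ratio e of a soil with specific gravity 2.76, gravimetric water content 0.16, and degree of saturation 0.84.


Using the relation e = Gs * w / S
e = 2.76 * 0.16 / 0.84
e = 0.5257


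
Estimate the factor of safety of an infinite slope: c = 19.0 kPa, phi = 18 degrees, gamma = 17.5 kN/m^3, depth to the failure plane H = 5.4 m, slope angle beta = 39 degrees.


Using Fs = c / (gamma*H*sin(beta)*cos(beta)) + tan(phi)/tan(beta)
Cohesion contribution = 19.0 / (17.5*5.4*sin(39)*cos(39))
Cohesion contribution = 0.4111
Friction contribution = tan(18)/tan(39) = 0.401242
Fs = 0.4111 + 0.401242
Fs = 0.812


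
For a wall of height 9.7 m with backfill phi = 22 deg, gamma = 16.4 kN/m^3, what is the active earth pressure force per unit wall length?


Compute active earth pressure coefficient:
Ka = tan^2(45 - phi/2) = tan^2(34.0) = 0.454962
Compute active force:
Pa = 0.5 * Ka * gamma * H^2
Pa = 0.5 * 0.454962 * 16.4 * 9.7^2
Pa = 351.02 kN/m


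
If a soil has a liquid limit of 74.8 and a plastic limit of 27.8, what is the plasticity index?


Using PI = LL - PL
PI = 74.8 - 27.8
PI = 47.0


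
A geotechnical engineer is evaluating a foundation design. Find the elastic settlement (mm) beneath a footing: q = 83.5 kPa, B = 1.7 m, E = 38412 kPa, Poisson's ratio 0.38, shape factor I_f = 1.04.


Using Se = q * B * (1 - nu^2) * I_f / E
1 - nu^2 = 1 - 0.38^2 = 0.8556
Se = 83.5 * 1.7 * 0.8556 * 1.04 / 38412
Se = 0.003288 m
Convert to mm: Se = 0.003288 * 1000 = 3.288 mm


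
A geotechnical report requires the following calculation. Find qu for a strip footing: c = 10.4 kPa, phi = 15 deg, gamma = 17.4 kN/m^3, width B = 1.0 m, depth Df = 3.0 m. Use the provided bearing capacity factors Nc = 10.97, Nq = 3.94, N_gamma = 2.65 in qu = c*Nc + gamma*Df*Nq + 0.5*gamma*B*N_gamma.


Compute qu = c*Nc + gamma*Df*Nq + 0.5*gamma*B*N_gamma
Term 1: 10.4 * 10.97 = 114.088
Term 2: 17.4 * 3.0 * 3.94 = 205.668
Term 3: 0.5 * 17.4 * 1.0 * 2.65 = 23.055
qu = 114.088 + 205.668 + 23.055
qu = 342.81 kPa


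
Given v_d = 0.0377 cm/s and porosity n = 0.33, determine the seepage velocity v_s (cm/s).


Result: 0.11424 cm/s

Derivation:
Using v_s = v_d / n
v_s = 0.0377 / 0.33
v_s = 0.11424 cm/s


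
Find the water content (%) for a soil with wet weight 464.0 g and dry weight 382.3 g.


Using w = (m_wet - m_dry) / m_dry * 100
m_wet - m_dry = 464.0 - 382.3 = 81.7 g
w = 81.7 / 382.3 * 100
w = 21.37 %


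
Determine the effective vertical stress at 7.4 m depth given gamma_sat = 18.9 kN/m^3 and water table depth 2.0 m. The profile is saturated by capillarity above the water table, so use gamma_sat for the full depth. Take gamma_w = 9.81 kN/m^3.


Total stress = gamma_sat * depth
sigma = 18.9 * 7.4 = 139.86 kPa
Pore water pressure u = gamma_w * (depth - d_wt)
u = 9.81 * (7.4 - 2.0) = 52.974 kPa
Effective stress = sigma - u
sigma' = 139.86 - 52.974 = 86.89 kPa


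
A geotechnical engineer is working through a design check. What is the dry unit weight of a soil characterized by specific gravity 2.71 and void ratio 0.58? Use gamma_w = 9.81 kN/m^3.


Using gamma_d = Gs * gamma_w / (1 + e)
gamma_d = 2.71 * 9.81 / (1 + 0.58)
gamma_d = 2.71 * 9.81 / 1.58
gamma_d = 16.826 kN/m^3


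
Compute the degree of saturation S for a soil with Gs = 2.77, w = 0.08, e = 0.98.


Result: 0.2261

Derivation:
Using S = Gs * w / e
S = 2.77 * 0.08 / 0.98
S = 0.2261


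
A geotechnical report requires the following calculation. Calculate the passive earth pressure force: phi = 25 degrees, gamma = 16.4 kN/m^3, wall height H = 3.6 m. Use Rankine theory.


Compute passive earth pressure coefficient:
Kp = tan^2(45 + phi/2) = tan^2(57.5) = 2.463913
Compute passive force:
Pp = 0.5 * Kp * gamma * H^2
Pp = 0.5 * 2.463913 * 16.4 * 3.6^2
Pp = 261.84 kN/m


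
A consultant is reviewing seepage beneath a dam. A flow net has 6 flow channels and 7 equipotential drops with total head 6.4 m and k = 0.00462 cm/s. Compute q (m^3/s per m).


Result: 0.0002534 m^3/s per m

Derivation:
Convert k to m/s for unit consistency with H:
k = 0.00462 cm/s = 0.00462 / 100 m/s = 4.62e-05 m/s
Using q = k * H * Nf / Nd
Nf / Nd = 6 / 7 = 0.8571
q = 4.62e-05 * 6.4 * 0.8571
q = 0.0002534 m^3/s per m


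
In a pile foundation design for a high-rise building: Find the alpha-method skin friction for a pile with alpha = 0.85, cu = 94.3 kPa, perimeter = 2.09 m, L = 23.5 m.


Result: 3936.81 kN

Derivation:
Using Qs = alpha * cu * perimeter * L
Qs = 0.85 * 94.3 * 2.09 * 23.5
Qs = 3936.81 kN


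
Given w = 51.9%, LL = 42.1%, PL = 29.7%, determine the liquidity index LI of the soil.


First compute the plasticity index:
PI = LL - PL = 42.1 - 29.7 = 12.4
Then compute the liquidity index:
LI = (w - PL) / PI
LI = (51.9 - 29.7) / 12.4
LI = 1.79


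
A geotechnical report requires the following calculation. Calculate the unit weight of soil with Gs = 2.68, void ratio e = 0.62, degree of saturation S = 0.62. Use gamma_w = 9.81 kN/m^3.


Result: 18.557 kN/m^3

Derivation:
Using gamma = gamma_w * (Gs + S*e) / (1 + e)
Numerator: Gs + S*e = 2.68 + 0.62*0.62 = 3.0644
Denominator: 1 + e = 1 + 0.62 = 1.62
gamma = 9.81 * 3.0644 / 1.62
gamma = 18.557 kN/m^3


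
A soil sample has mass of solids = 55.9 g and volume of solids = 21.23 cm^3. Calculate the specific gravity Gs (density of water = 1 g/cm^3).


Using Gs = m_s / (V_s * rho_w)
Since rho_w = 1 g/cm^3:
Gs = 55.9 / 21.23
Gs = 2.633


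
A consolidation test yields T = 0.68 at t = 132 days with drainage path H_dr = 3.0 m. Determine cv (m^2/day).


Result: 0.04636 m^2/day

Derivation:
Using cv = T * H_dr^2 / t
H_dr^2 = 3.0^2 = 9.0
cv = 0.68 * 9.0 / 132
cv = 0.04636 m^2/day


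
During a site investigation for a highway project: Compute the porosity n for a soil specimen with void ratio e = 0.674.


Result: 0.4026

Derivation:
Using the relation n = e / (1 + e)
n = 0.674 / (1 + 0.674)
n = 0.674 / 1.674
n = 0.4026


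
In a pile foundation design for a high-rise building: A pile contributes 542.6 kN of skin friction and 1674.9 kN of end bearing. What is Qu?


Result: 2217.5 kN

Derivation:
Using Qu = Qf + Qb
Qu = 542.6 + 1674.9
Qu = 2217.5 kN


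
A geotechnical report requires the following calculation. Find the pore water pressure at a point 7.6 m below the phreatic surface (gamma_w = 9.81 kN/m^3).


Using u = gamma_w * h_w
u = 9.81 * 7.6
u = 74.56 kPa


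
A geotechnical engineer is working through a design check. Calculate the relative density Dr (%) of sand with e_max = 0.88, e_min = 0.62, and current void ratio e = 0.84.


Using Dr = (e_max - e) / (e_max - e_min) * 100
e_max - e = 0.88 - 0.84 = 0.04
e_max - e_min = 0.88 - 0.62 = 0.26
Dr = 0.04 / 0.26 * 100
Dr = 15.38 %


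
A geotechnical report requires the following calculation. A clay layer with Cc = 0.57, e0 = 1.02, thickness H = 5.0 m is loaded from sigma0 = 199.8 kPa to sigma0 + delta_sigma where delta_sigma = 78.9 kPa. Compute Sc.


Using Sc = Cc * H / (1 + e0) * log10((sigma0 + delta_sigma) / sigma0)
Stress ratio = (199.8 + 78.9) / 199.8 = 1.39489
log10(1.39489) = 0.144541
Cc * H / (1 + e0) = 0.57 * 5.0 / (1 + 1.02) = 1.41089
Sc = 1.41089 * 0.144541
Sc = 0.2039 m


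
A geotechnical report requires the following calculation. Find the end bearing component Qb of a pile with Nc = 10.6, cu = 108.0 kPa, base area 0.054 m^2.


Using Qb = Nc * cu * Ab
Qb = 10.6 * 108.0 * 0.054
Qb = 61.82 kN


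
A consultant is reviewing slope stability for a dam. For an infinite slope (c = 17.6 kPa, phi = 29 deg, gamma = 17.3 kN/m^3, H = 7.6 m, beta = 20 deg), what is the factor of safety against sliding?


Using Fs = c / (gamma*H*sin(beta)*cos(beta)) + tan(phi)/tan(beta)
Cohesion contribution = 17.6 / (17.3*7.6*sin(20)*cos(20))
Cohesion contribution = 0.4165
Friction contribution = tan(29)/tan(20) = 1.52295
Fs = 0.4165 + 1.52295
Fs = 1.939


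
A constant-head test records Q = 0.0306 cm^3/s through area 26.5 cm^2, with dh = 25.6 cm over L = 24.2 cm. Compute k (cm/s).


Result: 0.001092 cm/s

Derivation:
Compute hydraulic gradient:
i = dh / L = 25.6 / 24.2 = 1.05785
Then apply Darcy's law:
k = Q / (A * i)
k = 0.0306 / (26.5 * 1.05785)
k = 0.0306 / 28.0331
k = 0.001092 cm/s


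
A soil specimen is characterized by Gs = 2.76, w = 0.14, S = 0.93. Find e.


Using the relation e = Gs * w / S
e = 2.76 * 0.14 / 0.93
e = 0.4155


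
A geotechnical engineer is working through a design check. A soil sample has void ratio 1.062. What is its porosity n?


Result: 0.515

Derivation:
Using the relation n = e / (1 + e)
n = 1.062 / (1 + 1.062)
n = 1.062 / 2.062
n = 0.515


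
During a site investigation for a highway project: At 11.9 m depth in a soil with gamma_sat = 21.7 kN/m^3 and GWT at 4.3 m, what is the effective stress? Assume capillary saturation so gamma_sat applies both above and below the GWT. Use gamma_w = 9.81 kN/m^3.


Total stress = gamma_sat * depth
sigma = 21.7 * 11.9 = 258.23 kPa
Pore water pressure u = gamma_w * (depth - d_wt)
u = 9.81 * (11.9 - 4.3) = 74.556 kPa
Effective stress = sigma - u
sigma' = 258.23 - 74.556 = 183.67 kPa


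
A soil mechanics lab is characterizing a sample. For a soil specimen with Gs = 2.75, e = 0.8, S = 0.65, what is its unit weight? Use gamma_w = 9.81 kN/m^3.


Result: 17.822 kN/m^3

Derivation:
Using gamma = gamma_w * (Gs + S*e) / (1 + e)
Numerator: Gs + S*e = 2.75 + 0.65*0.8 = 3.27
Denominator: 1 + e = 1 + 0.8 = 1.8
gamma = 9.81 * 3.27 / 1.8
gamma = 17.822 kN/m^3


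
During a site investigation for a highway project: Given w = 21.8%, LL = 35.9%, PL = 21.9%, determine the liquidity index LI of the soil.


First compute the plasticity index:
PI = LL - PL = 35.9 - 21.9 = 14.0
Then compute the liquidity index:
LI = (w - PL) / PI
LI = (21.8 - 21.9) / 14.0
LI = -0.007


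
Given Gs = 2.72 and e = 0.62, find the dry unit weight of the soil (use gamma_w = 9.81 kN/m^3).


Using gamma_d = Gs * gamma_w / (1 + e)
gamma_d = 2.72 * 9.81 / (1 + 0.62)
gamma_d = 2.72 * 9.81 / 1.62
gamma_d = 16.471 kN/m^3


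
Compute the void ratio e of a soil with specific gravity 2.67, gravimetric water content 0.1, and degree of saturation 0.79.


Result: 0.338

Derivation:
Using the relation e = Gs * w / S
e = 2.67 * 0.1 / 0.79
e = 0.338


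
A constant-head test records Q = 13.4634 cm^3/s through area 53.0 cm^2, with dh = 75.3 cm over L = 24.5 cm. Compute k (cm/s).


Result: 0.082651 cm/s

Derivation:
Compute hydraulic gradient:
i = dh / L = 75.3 / 24.5 = 3.07347
Then apply Darcy's law:
k = Q / (A * i)
k = 13.4634 / (53.0 * 3.07347)
k = 13.4634 / 162.894
k = 0.082651 cm/s


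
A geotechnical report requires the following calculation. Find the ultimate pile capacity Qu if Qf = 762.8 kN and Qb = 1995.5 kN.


Using Qu = Qf + Qb
Qu = 762.8 + 1995.5
Qu = 2758.3 kN


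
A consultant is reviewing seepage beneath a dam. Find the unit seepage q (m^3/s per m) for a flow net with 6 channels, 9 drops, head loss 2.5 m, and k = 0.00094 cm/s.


Convert k to m/s for unit consistency with H:
k = 0.00094 cm/s = 0.00094 / 100 m/s = 9.4e-06 m/s
Using q = k * H * Nf / Nd
Nf / Nd = 6 / 9 = 0.6667
q = 9.4e-06 * 2.5 * 0.6667
q = 1.567e-05 m^3/s per m


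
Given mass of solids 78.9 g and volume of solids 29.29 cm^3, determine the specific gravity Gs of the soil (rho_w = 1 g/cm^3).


Using Gs = m_s / (V_s * rho_w)
Since rho_w = 1 g/cm^3:
Gs = 78.9 / 29.29
Gs = 2.694


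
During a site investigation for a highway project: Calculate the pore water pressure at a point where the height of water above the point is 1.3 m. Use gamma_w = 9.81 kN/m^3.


Result: 12.75 kPa

Derivation:
Using u = gamma_w * h_w
u = 9.81 * 1.3
u = 12.75 kPa


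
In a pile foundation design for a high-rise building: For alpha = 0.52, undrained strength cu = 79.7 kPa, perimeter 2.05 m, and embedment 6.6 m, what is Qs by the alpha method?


Using Qs = alpha * cu * perimeter * L
Qs = 0.52 * 79.7 * 2.05 * 6.6
Qs = 560.74 kN


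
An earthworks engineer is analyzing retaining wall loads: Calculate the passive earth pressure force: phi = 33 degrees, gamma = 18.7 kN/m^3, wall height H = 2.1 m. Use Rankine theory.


Result: 139.87 kN/m

Derivation:
Compute passive earth pressure coefficient:
Kp = tan^2(45 + phi/2) = tan^2(61.5) = 3.39212
Compute passive force:
Pp = 0.5 * Kp * gamma * H^2
Pp = 0.5 * 3.39212 * 18.7 * 2.1^2
Pp = 139.87 kN/m


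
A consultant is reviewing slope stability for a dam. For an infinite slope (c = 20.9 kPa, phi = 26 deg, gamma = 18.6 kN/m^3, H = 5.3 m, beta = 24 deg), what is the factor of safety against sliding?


Using Fs = c / (gamma*H*sin(beta)*cos(beta)) + tan(phi)/tan(beta)
Cohesion contribution = 20.9 / (18.6*5.3*sin(24)*cos(24))
Cohesion contribution = 0.570577
Friction contribution = tan(26)/tan(24) = 1.09547
Fs = 0.570577 + 1.09547
Fs = 1.666


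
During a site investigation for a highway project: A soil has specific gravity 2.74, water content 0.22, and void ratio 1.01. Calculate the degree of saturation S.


Using S = Gs * w / e
S = 2.74 * 0.22 / 1.01
S = 0.5968


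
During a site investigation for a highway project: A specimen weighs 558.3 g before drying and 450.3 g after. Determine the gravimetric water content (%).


Result: 23.98 %

Derivation:
Using w = (m_wet - m_dry) / m_dry * 100
m_wet - m_dry = 558.3 - 450.3 = 108.0 g
w = 108.0 / 450.3 * 100
w = 23.98 %


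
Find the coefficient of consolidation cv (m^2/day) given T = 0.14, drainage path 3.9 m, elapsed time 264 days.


Using cv = T * H_dr^2 / t
H_dr^2 = 3.9^2 = 15.21
cv = 0.14 * 15.21 / 264
cv = 0.00807 m^2/day


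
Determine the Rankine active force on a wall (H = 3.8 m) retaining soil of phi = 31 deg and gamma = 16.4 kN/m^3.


Compute active earth pressure coefficient:
Ka = tan^2(45 - phi/2) = tan^2(29.5) = 0.320099
Compute active force:
Pa = 0.5 * Ka * gamma * H^2
Pa = 0.5 * 0.320099 * 16.4 * 3.8^2
Pa = 37.9 kN/m


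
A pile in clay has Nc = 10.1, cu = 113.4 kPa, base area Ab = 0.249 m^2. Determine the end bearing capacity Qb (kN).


Using Qb = Nc * cu * Ab
Qb = 10.1 * 113.4 * 0.249
Qb = 285.19 kN


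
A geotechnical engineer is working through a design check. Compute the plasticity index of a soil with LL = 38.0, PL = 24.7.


Result: 13.3

Derivation:
Using PI = LL - PL
PI = 38.0 - 24.7
PI = 13.3


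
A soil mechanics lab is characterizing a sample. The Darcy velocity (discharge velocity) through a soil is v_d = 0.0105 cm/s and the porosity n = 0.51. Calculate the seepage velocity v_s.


Result: 0.02059 cm/s

Derivation:
Using v_s = v_d / n
v_s = 0.0105 / 0.51
v_s = 0.02059 cm/s


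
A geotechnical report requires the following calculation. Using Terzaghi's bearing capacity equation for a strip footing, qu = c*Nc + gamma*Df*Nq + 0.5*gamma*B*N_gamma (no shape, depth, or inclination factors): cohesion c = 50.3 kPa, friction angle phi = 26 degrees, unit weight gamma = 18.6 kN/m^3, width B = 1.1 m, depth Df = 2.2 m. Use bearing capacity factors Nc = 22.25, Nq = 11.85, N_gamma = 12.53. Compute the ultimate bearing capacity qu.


Compute qu = c*Nc + gamma*Df*Nq + 0.5*gamma*B*N_gamma
Term 1: 50.3 * 22.25 = 1119.175
Term 2: 18.6 * 2.2 * 11.85 = 484.902
Term 3: 0.5 * 18.6 * 1.1 * 12.53 = 128.1819
qu = 1119.175 + 484.902 + 128.1819
qu = 1732.26 kPa


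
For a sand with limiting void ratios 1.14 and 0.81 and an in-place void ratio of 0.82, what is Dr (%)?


Using Dr = (e_max - e) / (e_max - e_min) * 100
e_max - e = 1.14 - 0.82 = 0.32
e_max - e_min = 1.14 - 0.81 = 0.33
Dr = 0.32 / 0.33 * 100
Dr = 96.97 %


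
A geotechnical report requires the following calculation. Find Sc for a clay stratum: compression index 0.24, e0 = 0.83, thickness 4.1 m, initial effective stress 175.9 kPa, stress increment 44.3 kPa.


Using Sc = Cc * H / (1 + e0) * log10((sigma0 + delta_sigma) / sigma0)
Stress ratio = (175.9 + 44.3) / 175.9 = 1.25185
log10(1.25185) = 0.0975515
Cc * H / (1 + e0) = 0.24 * 4.1 / (1 + 0.83) = 0.537705
Sc = 0.537705 * 0.0975515
Sc = 0.0525 m


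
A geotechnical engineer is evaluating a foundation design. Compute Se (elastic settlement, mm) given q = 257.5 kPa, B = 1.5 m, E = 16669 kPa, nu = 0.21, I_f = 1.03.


Using Se = q * B * (1 - nu^2) * I_f / E
1 - nu^2 = 1 - 0.21^2 = 0.9559
Se = 257.5 * 1.5 * 0.9559 * 1.03 / 16669
Se = 0.022814 m
Convert to mm: Se = 0.022814 * 1000 = 22.814 mm


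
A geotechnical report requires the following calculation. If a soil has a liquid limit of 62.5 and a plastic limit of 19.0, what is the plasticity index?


Using PI = LL - PL
PI = 62.5 - 19.0
PI = 43.5


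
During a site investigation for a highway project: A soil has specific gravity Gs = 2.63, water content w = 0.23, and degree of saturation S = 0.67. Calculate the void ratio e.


Using the relation e = Gs * w / S
e = 2.63 * 0.23 / 0.67
e = 0.9028


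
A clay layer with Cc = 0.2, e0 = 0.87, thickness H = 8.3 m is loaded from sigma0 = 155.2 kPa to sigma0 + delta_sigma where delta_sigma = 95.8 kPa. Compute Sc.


Using Sc = Cc * H / (1 + e0) * log10((sigma0 + delta_sigma) / sigma0)
Stress ratio = (155.2 + 95.8) / 155.2 = 1.61727
log10(1.61727) = 0.208782
Cc * H / (1 + e0) = 0.2 * 8.3 / (1 + 0.87) = 0.887701
Sc = 0.887701 * 0.208782
Sc = 0.1853 m


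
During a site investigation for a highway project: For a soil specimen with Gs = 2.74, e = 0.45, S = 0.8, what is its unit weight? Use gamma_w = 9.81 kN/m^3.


Using gamma = gamma_w * (Gs + S*e) / (1 + e)
Numerator: Gs + S*e = 2.74 + 0.8*0.45 = 3.1
Denominator: 1 + e = 1 + 0.45 = 1.45
gamma = 9.81 * 3.1 / 1.45
gamma = 20.973 kN/m^3


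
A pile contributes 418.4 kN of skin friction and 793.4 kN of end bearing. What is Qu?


Using Qu = Qf + Qb
Qu = 418.4 + 793.4
Qu = 1211.8 kN


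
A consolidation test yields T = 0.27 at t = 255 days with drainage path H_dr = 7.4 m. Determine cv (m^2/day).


Result: 0.05798 m^2/day

Derivation:
Using cv = T * H_dr^2 / t
H_dr^2 = 7.4^2 = 54.76
cv = 0.27 * 54.76 / 255
cv = 0.05798 m^2/day


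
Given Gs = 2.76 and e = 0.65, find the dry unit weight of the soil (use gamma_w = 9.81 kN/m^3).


Using gamma_d = Gs * gamma_w / (1 + e)
gamma_d = 2.76 * 9.81 / (1 + 0.65)
gamma_d = 2.76 * 9.81 / 1.65
gamma_d = 16.409 kN/m^3


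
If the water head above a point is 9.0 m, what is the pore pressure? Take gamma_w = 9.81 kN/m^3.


Using u = gamma_w * h_w
u = 9.81 * 9.0
u = 88.29 kPa


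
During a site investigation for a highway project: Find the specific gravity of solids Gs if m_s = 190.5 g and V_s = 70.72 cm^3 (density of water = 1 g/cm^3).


Using Gs = m_s / (V_s * rho_w)
Since rho_w = 1 g/cm^3:
Gs = 190.5 / 70.72
Gs = 2.694


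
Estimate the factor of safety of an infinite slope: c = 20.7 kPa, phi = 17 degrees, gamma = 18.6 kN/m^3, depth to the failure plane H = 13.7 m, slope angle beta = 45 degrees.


Using Fs = c / (gamma*H*sin(beta)*cos(beta)) + tan(phi)/tan(beta)
Cohesion contribution = 20.7 / (18.6*13.7*sin(45)*cos(45))
Cohesion contribution = 0.162468
Friction contribution = tan(17)/tan(45) = 0.305731
Fs = 0.162468 + 0.305731
Fs = 0.468


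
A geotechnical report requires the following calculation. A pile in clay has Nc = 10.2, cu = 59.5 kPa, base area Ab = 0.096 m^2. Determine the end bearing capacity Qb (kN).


Result: 58.26 kN

Derivation:
Using Qb = Nc * cu * Ab
Qb = 10.2 * 59.5 * 0.096
Qb = 58.26 kN


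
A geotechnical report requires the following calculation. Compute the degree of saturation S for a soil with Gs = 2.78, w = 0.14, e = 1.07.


Result: 0.3637

Derivation:
Using S = Gs * w / e
S = 2.78 * 0.14 / 1.07
S = 0.3637


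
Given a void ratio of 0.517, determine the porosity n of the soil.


Result: 0.3408

Derivation:
Using the relation n = e / (1 + e)
n = 0.517 / (1 + 0.517)
n = 0.517 / 1.517
n = 0.3408


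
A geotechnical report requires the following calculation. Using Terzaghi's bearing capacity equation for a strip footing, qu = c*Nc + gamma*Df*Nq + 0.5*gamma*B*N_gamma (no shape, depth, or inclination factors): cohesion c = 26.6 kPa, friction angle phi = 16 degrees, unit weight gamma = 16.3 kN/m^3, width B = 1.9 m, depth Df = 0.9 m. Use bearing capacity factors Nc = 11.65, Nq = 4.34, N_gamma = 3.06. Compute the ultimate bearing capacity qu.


Result: 420.94 kPa

Derivation:
Compute qu = c*Nc + gamma*Df*Nq + 0.5*gamma*B*N_gamma
Term 1: 26.6 * 11.65 = 309.89
Term 2: 16.3 * 0.9 * 4.34 = 63.6678
Term 3: 0.5 * 16.3 * 1.9 * 3.06 = 47.3841
qu = 309.89 + 63.6678 + 47.3841
qu = 420.94 kPa


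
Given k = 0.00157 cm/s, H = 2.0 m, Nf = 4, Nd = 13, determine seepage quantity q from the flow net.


Convert k to m/s for unit consistency with H:
k = 0.00157 cm/s = 0.00157 / 100 m/s = 1.57e-05 m/s
Using q = k * H * Nf / Nd
Nf / Nd = 4 / 13 = 0.3077
q = 1.57e-05 * 2.0 * 0.3077
q = 9.662e-06 m^3/s per m


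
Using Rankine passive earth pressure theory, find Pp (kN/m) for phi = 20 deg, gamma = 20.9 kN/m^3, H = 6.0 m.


Result: 767.3 kN/m

Derivation:
Compute passive earth pressure coefficient:
Kp = tan^2(45 + phi/2) = tan^2(55.0) = 2.039607
Compute passive force:
Pp = 0.5 * Kp * gamma * H^2
Pp = 0.5 * 2.039607 * 20.9 * 6.0^2
Pp = 767.3 kN/m


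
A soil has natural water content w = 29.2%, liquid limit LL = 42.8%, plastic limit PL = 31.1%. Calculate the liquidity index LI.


First compute the plasticity index:
PI = LL - PL = 42.8 - 31.1 = 11.7
Then compute the liquidity index:
LI = (w - PL) / PI
LI = (29.2 - 31.1) / 11.7
LI = -0.162


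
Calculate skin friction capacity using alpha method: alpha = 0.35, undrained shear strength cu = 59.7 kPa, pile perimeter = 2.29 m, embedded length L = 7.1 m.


Using Qs = alpha * cu * perimeter * L
Qs = 0.35 * 59.7 * 2.29 * 7.1
Qs = 339.73 kN


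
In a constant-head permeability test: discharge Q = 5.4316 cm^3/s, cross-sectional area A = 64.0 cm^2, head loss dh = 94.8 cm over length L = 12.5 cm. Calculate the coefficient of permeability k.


Result: 0.01119 cm/s

Derivation:
Compute hydraulic gradient:
i = dh / L = 94.8 / 12.5 = 7.584
Then apply Darcy's law:
k = Q / (A * i)
k = 5.4316 / (64.0 * 7.584)
k = 5.4316 / 485.376
k = 0.01119 cm/s


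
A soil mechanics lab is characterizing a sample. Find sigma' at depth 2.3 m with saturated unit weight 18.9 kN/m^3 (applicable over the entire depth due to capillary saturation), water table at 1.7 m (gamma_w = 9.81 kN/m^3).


Total stress = gamma_sat * depth
sigma = 18.9 * 2.3 = 43.47 kPa
Pore water pressure u = gamma_w * (depth - d_wt)
u = 9.81 * (2.3 - 1.7) = 5.886 kPa
Effective stress = sigma - u
sigma' = 43.47 - 5.886 = 37.58 kPa


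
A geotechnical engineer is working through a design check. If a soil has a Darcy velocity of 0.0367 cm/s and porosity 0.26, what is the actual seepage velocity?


Using v_s = v_d / n
v_s = 0.0367 / 0.26
v_s = 0.14115 cm/s


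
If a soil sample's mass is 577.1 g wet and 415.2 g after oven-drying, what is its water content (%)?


Using w = (m_wet - m_dry) / m_dry * 100
m_wet - m_dry = 577.1 - 415.2 = 161.9 g
w = 161.9 / 415.2 * 100
w = 38.99 %


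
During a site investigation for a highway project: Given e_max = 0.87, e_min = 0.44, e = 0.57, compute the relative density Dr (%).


Result: 69.77 %

Derivation:
Using Dr = (e_max - e) / (e_max - e_min) * 100
e_max - e = 0.87 - 0.57 = 0.3
e_max - e_min = 0.87 - 0.44 = 0.43
Dr = 0.3 / 0.43 * 100
Dr = 69.77 %


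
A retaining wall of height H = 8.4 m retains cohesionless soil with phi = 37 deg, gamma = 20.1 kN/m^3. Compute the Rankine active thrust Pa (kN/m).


Compute active earth pressure coefficient:
Ka = tan^2(45 - phi/2) = tan^2(26.5) = 0.248584
Compute active force:
Pa = 0.5 * Ka * gamma * H^2
Pa = 0.5 * 0.248584 * 20.1 * 8.4^2
Pa = 176.28 kN/m


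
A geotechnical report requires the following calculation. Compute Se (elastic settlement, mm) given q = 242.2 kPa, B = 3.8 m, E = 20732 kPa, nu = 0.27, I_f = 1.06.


Result: 43.626 mm

Derivation:
Using Se = q * B * (1 - nu^2) * I_f / E
1 - nu^2 = 1 - 0.27^2 = 0.9271
Se = 242.2 * 3.8 * 0.9271 * 1.06 / 20732
Se = 0.043626 m
Convert to mm: Se = 0.043626 * 1000 = 43.626 mm


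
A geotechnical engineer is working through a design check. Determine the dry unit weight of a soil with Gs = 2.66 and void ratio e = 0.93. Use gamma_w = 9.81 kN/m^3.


Result: 13.521 kN/m^3

Derivation:
Using gamma_d = Gs * gamma_w / (1 + e)
gamma_d = 2.66 * 9.81 / (1 + 0.93)
gamma_d = 2.66 * 9.81 / 1.93
gamma_d = 13.521 kN/m^3


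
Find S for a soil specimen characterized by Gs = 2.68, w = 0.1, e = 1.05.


Using S = Gs * w / e
S = 2.68 * 0.1 / 1.05
S = 0.2552


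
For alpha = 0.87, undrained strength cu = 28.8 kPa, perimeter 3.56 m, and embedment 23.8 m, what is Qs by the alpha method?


Using Qs = alpha * cu * perimeter * L
Qs = 0.87 * 28.8 * 3.56 * 23.8
Qs = 2122.94 kN
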